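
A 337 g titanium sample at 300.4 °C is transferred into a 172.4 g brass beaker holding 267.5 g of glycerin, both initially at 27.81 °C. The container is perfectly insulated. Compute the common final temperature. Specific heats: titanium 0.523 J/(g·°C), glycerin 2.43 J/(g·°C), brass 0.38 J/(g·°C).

T_f ≈ 81.7 °C

Conservation of energy gives ΣQ = 0:
337·0.523·(T − 300.4) + 267.5·2.43·(T − 27.81) + 172.4·0.38·(T − 27.81) = 0
176.25(T − 300.4) + 650.03(T − 27.81) + 65.51(T − 27.81) = 0
891.79 T = 72845
T = 72845/891.79 ≈ 81.68 °C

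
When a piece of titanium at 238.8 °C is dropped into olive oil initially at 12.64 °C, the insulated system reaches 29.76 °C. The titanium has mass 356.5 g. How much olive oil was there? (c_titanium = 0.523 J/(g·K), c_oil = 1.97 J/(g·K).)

Setting the total heat transfer to zero:
356.5×0.523×(29.76 − 238.8) + m×1.97×(29.76 − 12.64) = 0
33.73 m = 38975
m = 38975/33.73 ≈ 1156 g

m ≈ 1160 g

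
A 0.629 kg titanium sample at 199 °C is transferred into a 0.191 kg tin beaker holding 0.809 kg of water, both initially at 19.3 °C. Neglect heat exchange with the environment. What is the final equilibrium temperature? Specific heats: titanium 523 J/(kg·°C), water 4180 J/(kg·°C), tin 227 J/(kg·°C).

T_f ≈ 35.0 °C

Energy conservation, ΣQ = 0:
0.629×523×(T − 199) + 0.809×4180×(T − 19.3) + 0.191×227×(T − 19.3) = 0
3753.9 T = 131566
T ≈ 35.05 °C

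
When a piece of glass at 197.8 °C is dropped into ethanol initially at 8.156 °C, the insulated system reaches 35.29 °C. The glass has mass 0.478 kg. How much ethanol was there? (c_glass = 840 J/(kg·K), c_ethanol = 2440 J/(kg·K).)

Heat lost by the glass = heat gained by the ethanol:
0.478×840×(197.8 − 35.29) = m×2440×(35.29 − 8.156)
66207 m = 65251  ⇒  m ≈ 0.9856 kg

m ≈ 0.986 kg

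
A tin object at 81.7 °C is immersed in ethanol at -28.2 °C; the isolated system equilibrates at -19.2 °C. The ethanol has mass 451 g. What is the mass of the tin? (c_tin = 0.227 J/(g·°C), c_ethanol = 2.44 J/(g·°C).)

m ≈ 432 g

|Q_tin| = |Q_ethanol|:
m×0.227×(81.7 − -19.2) = 451×2.44×(-19.2 − (-28.2))
22.9 m = 9904  ⇒  m ≈ 432.4 g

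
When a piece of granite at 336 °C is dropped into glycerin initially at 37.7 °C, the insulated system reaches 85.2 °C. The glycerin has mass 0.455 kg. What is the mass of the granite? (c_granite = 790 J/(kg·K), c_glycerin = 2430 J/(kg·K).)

m ≈ 0.265 kg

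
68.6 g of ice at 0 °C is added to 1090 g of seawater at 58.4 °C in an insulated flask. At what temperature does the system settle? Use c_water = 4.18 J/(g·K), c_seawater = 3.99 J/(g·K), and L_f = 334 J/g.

T_f ≈ 49.8 °C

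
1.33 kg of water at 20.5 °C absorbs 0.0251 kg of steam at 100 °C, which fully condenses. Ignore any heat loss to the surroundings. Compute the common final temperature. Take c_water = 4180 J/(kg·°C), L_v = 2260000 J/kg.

T_f ≈ 32.0 °C

Energy balance with sensible and latent terms:
condense steam: −0.0251·2260000 = −56726; condensate cools 100→T: 0.0251·4180·(T − 100) = 104.92(T − 100); water warms: 1.33·4180·(T − 20.5) = 5559.4(T − 20.5)
5664.3 T = 56726 + 10492 + 113968 = 181186
T ≈ 31.99 °C, under the boiling point, so the assumption holds.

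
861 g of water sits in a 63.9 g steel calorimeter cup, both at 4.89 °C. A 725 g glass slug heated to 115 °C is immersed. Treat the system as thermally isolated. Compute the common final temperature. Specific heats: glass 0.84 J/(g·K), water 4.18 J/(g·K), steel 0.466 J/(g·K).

T_f ≈ 20.7 °C

Energy conservation, ΣQ = 0:
725×0.84×(T − 115) + 861×4.18×(T − 4.89) + 63.9×0.466×(T − 4.89) = 0
(609 + 3599 + 29.78) T = 609×115 + 3599×4.89 + 29.78×4.89
T ≈ 20.71 °C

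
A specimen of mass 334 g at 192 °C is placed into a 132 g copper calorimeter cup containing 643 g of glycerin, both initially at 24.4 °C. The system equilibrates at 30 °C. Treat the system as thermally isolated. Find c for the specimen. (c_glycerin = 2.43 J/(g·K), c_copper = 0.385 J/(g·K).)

c ≈ 0.167 J/(g·K)

Energy conservation, ΣQ = 0:
334·c·(30 − 192) + 643·2.43·(30 − 24.4) + 132·0.385·(30 − 24.4) = 0
-54108 c = -9034.5
c = -9034.5/-54108 ≈ 0.167 J/(g·K)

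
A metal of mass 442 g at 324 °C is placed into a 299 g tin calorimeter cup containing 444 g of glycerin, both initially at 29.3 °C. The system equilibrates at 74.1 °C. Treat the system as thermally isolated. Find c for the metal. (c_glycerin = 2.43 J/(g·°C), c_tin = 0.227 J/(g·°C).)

Conservation of energy gives ΣQ = 0:
442·c·(74.1 − 324) + 444·2.43·(74.1 − 29.3) + 299·0.227·(74.1 − 29.3) = 0
-110456 c = -51376
c = -51376/-110456 ≈ 0.4651 J/(g·°C)

c ≈ 0.465 J/(g·°C)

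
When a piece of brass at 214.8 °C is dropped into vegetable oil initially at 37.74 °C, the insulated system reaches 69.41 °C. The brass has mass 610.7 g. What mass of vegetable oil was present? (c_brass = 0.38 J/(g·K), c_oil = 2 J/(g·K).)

Heat gained plus heat lost sum to zero:
610.7×0.38×(69.41 − 214.8) + m×2×(69.41 − 37.74) = 0
63.34 m = 33740
m = 33740/63.34 ≈ 532.7 g

m ≈ 533 g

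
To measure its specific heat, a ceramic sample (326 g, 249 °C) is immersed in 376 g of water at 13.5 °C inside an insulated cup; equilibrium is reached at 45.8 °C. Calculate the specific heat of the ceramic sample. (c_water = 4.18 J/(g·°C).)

Energy conservation, ΣQ = 0:
326·c·(45.8 − 249) + 376·4.18·(45.8 − 13.5) = 0
-66243 c = -50765
c = -50765/-66243 ≈ 0.7663 J/(g·°C)

c ≈ 0.766 J/(g·°C)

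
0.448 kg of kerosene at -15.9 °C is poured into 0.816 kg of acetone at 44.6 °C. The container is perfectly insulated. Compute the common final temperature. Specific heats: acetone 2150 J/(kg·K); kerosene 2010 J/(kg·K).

Taking heat into each body as positive, Σ m c ΔT = 0:
0.816*2150*(T − 44.6) + 0.448*2010*(T − (-15.9)) = 0
2654.9 T = 63929
T = 63929 / 2654.9 = 24.1 °C

T_f ≈ 24.1 °C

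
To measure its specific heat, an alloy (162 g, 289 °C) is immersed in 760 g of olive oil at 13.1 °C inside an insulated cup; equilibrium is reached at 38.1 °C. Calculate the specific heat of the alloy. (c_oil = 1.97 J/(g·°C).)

c ≈ 0.921 J/(g·°C)

Energy conservation, ΣQ = 0:
162·c·(38.1 − 289) + 760·1.97·(38.1 − 13.1) = 0
-40646 c = -37430
c = -37430/-40646 ≈ 0.9209 J/(g·°C)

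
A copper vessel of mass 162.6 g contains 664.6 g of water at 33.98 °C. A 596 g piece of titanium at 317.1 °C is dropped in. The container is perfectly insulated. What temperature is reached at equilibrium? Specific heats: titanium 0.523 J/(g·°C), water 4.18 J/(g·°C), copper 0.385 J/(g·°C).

T_f is the heat-capacity-weighted average of the initial temperatures:
T_f = (311.71*317.1 + 2778*33.98 + 62.6*33.98) / (311.71 + 2778 + 62.6)
    = 195367 / 3152.3 ≈ 61.98 °C

T_f ≈ 62.0 °C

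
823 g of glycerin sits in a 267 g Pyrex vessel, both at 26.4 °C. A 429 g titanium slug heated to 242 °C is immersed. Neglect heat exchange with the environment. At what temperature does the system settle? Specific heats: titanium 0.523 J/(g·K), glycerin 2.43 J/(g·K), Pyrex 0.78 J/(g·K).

Energy conservation, ΣQ = 0:
429*0.523*(T − 242) + 823*2.43*(T − 26.4) + 267*0.78*(T − 26.4) = 0
224.37(T − 242) + 1999.9(T − 26.4) + 208.26(T − 26.4) = 0
2432.5 T = 112592
T ≈ 46.29 °C

T_f ≈ 46.3 °C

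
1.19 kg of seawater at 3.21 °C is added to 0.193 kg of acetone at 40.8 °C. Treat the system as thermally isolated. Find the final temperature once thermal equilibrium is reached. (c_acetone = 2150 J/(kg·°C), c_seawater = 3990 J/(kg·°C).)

T_f = Σ m_i c_i T_i / Σ m_i c_i:
T_f = (414.95*40.8 + 4748.1*3.21) / (414.95 + 4748.1)
    = 32171 / 5163 ≈ 6.23 °C

T_f ≈ 6.2 °C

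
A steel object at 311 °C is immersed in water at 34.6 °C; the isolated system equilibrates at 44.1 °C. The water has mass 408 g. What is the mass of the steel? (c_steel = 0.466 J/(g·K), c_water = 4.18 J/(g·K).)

Setting the total heat transfer to zero:
m×0.466×(44.1 − 311) + 408×4.18×(44.1 − 34.6) = 0
-124.38 m = -16202
m = -16202/-124.38 ≈ 130.3 g

m ≈ 130 g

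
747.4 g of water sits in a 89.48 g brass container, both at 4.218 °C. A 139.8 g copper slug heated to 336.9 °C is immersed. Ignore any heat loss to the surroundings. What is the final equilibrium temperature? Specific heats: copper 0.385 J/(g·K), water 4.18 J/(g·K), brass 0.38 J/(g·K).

Energy conservation, ΣQ = 0:
139.8×0.385×(T − 336.9) + 747.4×4.18×(T − 4.218) + 89.48×0.38×(T − 4.218) = 0
53.82(T − 336.9) + 3124.1(T − 4.218) + 34(T − 4.218) = 0
(53.82 + 3124.1 + 34) T = 53.82×336.9 + 3124.1×4.218 + 34×4.218
T = 31454 / 3212 = 9.79 °C

T_f ≈ 9.8 °C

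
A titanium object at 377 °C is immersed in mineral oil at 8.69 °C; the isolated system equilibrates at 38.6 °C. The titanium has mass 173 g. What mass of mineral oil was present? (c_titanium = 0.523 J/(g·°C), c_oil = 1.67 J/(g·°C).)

|Q_titanium| = |Q_oil|:
173·0.523·(377 − 38.6) = m·1.67·(38.6 − 8.69)
49.95 m = 30618  ⇒  m ≈ 613 g

m ≈ 613 g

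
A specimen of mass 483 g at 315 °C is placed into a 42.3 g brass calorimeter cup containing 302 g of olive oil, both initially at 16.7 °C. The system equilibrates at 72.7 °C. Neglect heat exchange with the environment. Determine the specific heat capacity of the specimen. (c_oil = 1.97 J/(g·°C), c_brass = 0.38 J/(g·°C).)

Setting the total heat transfer to zero:
483·c·(72.7 − 315) + 302·1.97·(72.7 − 16.7) + 42.3·0.38·(72.7 − 16.7) = 0
-117031 c = -34217
c = -34217/-117031 ≈ 0.2924 J/(g·°C)

c ≈ 0.292 J/(g·°C)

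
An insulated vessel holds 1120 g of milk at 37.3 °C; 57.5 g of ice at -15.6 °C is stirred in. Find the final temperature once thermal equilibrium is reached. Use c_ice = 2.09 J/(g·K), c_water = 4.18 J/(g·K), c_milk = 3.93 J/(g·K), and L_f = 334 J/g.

T_f ≈ 30.8 °C

Conservation of energy gives ΣQ = 0:
warm ice to 0 °C: 57.5·2.09·(0 − (-15.6)) = 1874.7
  melt ice: 57.5·334 = 19205
  meltwater 0→T: 57.5·4.18·T = 240.35 T
  milk cools: 1120·3.93·(T − 37.3) = 4401.6(T − 37.3)
4642 T = 164180 − 21080 = 143100
T ≈ 30.83 °C — above 0 °C, consistent with complete melting.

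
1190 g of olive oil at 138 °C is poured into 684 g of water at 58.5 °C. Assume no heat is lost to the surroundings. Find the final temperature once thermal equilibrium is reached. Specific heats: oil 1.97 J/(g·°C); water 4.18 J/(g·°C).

With ΣQ=0 the equilibrium temperature is the m·c-weighted mean:
T_f = (2344.3*138 + 2859.1*58.5) / (2344.3 + 2859.1)
    = 490772 / 5203.4 ≈ 94.32 °C

T_f ≈ 94.3 °C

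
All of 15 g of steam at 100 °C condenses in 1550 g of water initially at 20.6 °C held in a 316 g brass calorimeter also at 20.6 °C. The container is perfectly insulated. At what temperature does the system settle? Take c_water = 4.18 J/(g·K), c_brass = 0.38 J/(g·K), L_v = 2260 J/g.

Setting the total heat transfer to zero:
steam→water at 100 °C releases m L_v = 15·2260 = 33900
  condensate cools 100→T: 15·4.18·(T − 100) = 62.7(T − 100)
  water warms: 1550·4.18·(T − 20.6) = 6479(T − 20.6)
  cup: 120.08(T − 20.6)
6661.8 T = 33900 + 6270 + 135941 = 176111
T ≈ 26.44 °C (< 100 °C, so full condensation is consistent).

T_f ≈ 26.4 °C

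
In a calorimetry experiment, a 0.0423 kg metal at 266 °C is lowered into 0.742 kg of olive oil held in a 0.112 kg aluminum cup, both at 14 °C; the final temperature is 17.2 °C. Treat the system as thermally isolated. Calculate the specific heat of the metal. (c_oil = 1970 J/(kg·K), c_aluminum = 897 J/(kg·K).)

Let T be the final temperature. ΣQ_i = 0:
0.0423·c·(17.2 − 266) + 0.742·1970·(17.2 − 14) + 0.112·897·(17.2 − 14) = 0
-10.52 c = -4999.1
c = -4999.1/-10.52 ≈ 475 J/(kg·K)

c ≈ 475 J/(kg·K)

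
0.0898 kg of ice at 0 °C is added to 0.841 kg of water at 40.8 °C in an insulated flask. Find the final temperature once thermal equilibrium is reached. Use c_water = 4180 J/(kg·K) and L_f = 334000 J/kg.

T_f ≈ 29.2 °C

Net heat exchanged in the isolated system is zero:
fusion: m_ice L_f = 0.0898×334000 = 29993
  meltwater 0→T: 0.0898×4180×T = 375.36 T
  water: 3515.4(T − 40.8)
3890.7 T = 143428 − 29993 = 113434
T ≈ 29.15 °C (positive, so assuming full melt was valid).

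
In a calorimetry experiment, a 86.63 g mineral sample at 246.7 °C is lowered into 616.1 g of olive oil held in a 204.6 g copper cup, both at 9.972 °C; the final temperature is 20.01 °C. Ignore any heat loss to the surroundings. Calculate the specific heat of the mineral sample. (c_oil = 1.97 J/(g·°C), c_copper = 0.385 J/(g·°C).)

c ≈ 0.661 J/(g·°C)

Energy conservation, ΣQ = 0:
86.63×c×(20.01 − 246.7) + 616.1×1.97×(20.01 − 9.972) + 204.6×0.385×(20.01 − 9.972) = 0
-19638 c = -12974
c = -12974/-19638 ≈ 0.6607 J/(g·°C)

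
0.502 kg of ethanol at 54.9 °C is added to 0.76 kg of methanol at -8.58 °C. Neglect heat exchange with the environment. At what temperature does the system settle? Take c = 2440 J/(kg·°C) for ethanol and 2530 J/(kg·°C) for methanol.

T_f ≈ 16.1 °C

With ΣQ=0 the equilibrium temperature is the m·c-weighted mean:
T_f = (1224.9×54.9 + 1922.8×(-8.58)) / (1224.9 + 1922.8)
    = 50748 / 3147.7 ≈ 16.12 °C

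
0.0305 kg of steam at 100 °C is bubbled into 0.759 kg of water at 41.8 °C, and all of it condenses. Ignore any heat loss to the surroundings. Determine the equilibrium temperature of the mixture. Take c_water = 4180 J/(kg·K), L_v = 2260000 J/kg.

T_f ≈ 64.9 °C

Energy conservation, ΣQ = 0:
steam→water at 100 °C releases m L_v = 0.0305·2260000 = 68930; condensed water 100 °C→T: 127.49(T − 100); original water: 3172.6(T − 41.8)
3300.1 T = 68930 + 12749 + 132616 = 214295
T ≈ 64.94 °C (< 100 °C, so full condensation is consistent).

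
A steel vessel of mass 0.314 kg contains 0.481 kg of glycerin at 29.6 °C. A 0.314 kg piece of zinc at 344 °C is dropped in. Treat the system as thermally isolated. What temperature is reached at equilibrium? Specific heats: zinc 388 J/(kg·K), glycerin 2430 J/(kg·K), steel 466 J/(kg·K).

T_f ≈ 56.3 °C

T_f = Σ m_i c_i T_i / Σ m_i c_i:
T_f = (121.83×344 + 1168.8×29.6 + 146.32×29.6) / (121.83 + 1168.8 + 146.32)
    = 80839 / 1437 ≈ 56.26 °C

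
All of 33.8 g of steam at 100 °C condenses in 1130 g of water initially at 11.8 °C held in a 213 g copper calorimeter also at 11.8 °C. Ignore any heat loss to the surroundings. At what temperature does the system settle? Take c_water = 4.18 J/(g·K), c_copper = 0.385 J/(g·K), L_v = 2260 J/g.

Sum of m c ΔT and latent-heat terms is zero:
latent heat released on condensation: 33.8×2260 = 76388; condensed water 100 °C→T: 141.28(T − 100); water warms: 1130×4.18×(T − 11.8) = 4723.4(T − 11.8); cup: 82(T − 11.8)
4946.7 T = 76388 + 14128 + 56704 = 147220
T ≈ 29.76 °C — below 100 °C, confirming all the steam condensed.

T_f ≈ 29.8 °C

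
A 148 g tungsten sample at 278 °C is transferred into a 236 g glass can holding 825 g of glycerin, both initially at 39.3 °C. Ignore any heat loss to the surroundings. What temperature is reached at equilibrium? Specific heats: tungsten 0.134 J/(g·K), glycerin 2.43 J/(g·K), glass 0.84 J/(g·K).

With ΣQ=0 the equilibrium temperature is the m·c-weighted mean:
T_f = (19.83×278 + 2004.8×39.3 + 198.24×39.3) / (19.83 + 2004.8 + 198.24)
    = 92091 / 2222.8 ≈ 41.43 °C

T_f ≈ 41.4 °C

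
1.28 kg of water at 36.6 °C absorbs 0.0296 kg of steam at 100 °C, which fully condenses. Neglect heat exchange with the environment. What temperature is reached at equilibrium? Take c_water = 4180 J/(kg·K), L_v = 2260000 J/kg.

T_f ≈ 50.3 °C

Energy conservation, ΣQ = 0:
latent heat released on condensation: 0.0296×2260000 = 66896
  condensed water 100 °C→T: 123.73(T − 100)
  original water: 5350.4(T − 36.6)
5474.1 T = 66896 + 12373 + 195825 = 275093
T ≈ 50.25 °C, under the boiling point, so the assumption holds.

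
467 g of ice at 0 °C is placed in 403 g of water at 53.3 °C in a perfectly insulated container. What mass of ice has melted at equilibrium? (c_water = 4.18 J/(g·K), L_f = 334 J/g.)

m_melted ≈ 269 g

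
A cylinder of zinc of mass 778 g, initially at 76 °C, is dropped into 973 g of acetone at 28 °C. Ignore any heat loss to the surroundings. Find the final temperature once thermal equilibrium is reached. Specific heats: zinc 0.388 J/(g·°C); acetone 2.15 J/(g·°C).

T_f = Σ m_i c_i T_i / Σ m_i c_i:
T_f = (301.86×76 + 2091.9×28) / (301.86 + 2091.9)
    = 81516 / 2393.8 ≈ 34.05 °C

T_f ≈ 34.1 °C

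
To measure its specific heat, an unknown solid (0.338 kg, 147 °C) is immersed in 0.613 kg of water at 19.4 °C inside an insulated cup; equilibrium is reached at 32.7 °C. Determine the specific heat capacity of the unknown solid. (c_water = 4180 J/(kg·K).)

Setting the total heat transfer to zero:
0.338·c·(32.7 − 147) + 0.613·4180·(32.7 − 19.4) = 0
-38.63 c = -34079
c = -34079/-38.63 ≈ 882.1 J/(kg·K)

c ≈ 882 J/(kg·K)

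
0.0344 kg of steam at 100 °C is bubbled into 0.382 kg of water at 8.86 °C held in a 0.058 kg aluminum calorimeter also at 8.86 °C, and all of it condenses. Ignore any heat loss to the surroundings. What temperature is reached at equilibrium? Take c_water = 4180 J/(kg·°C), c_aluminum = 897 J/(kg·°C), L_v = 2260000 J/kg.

Let T be the final temperature. ΣQ_i = 0:
condense steam: −0.0344×2260000 = −77744; condensate cools 100→T: 0.0344×4180×(T − 100) = 143.79(T − 100); water warms: 0.382×4180×(T − 8.86) = 1596.8(T − 8.86); cup: 52.03(T − 8.86)
1792.6 T = 77744 + 14379 + 14608 = 106731
T ≈ 59.54 °C — below 100 °C, confirming all the steam condensed.

T_f ≈ 59.5 °C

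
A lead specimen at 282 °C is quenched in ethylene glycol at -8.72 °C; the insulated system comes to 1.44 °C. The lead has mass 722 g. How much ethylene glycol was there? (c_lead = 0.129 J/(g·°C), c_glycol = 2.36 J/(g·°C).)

m ≈ 1090 g

Heat lost by the lead = heat gained by the glycol:
722·0.129·(282 − 1.44) = m·2.36·(1.44 − (-8.72))
23.98 m = 26131  ⇒  m ≈ 1090 g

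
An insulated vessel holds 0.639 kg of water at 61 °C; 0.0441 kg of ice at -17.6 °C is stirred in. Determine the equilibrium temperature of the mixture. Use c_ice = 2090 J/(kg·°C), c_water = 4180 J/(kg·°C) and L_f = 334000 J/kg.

T_f ≈ 51.3 °C

Energy balance with sensible and latent terms:
ice -17.6→0 °C: 0.0441×2090×17.6 = 1622.2
  fusion: m_ice L_f = 0.0441×334000 = 14729
  meltwater 0→T: 0.0441×4180×T = 184.34 T
  water: 2671(T − 61)
2855.4 T = 162932 − 16352 = 146581
T ≈ 51.34 °C. Since T > 0 °C, the all-ice-melts assumption holds.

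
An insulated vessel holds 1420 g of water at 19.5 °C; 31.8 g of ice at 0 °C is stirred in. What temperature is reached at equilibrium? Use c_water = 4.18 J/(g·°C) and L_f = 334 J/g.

Let T be the final temperature. ΣQ_i = 0:
melt ice: 31.8×334 = 10621; meltwater 0→T: 31.8×4.18×T = 132.92 T; water: 5935.6(T − 19.5)
6068.5 T = 115744 − 10621 = 105123
T ≈ 17.32 °C. Since T > 0 °C, the all-ice-melts assumption holds.

T_f ≈ 17.3 °C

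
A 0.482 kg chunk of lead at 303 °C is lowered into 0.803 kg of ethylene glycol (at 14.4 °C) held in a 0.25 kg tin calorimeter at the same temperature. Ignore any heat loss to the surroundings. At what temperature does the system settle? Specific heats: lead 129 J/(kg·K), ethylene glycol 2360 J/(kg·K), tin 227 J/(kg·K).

T_f ≈ 23.3 °C

T_f is the heat-capacity-weighted average of the initial temperatures:
T_f = (62.18×303 + 1895.1×14.4 + 56.75×14.4) / (62.18 + 1895.1 + 56.75)
    = 46946 / 2014 ≈ 23.31 °C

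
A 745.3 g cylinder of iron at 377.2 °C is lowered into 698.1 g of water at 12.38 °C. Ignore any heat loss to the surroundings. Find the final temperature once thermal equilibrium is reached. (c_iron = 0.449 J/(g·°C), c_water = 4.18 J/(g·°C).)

T_f ≈ 49.9 °C

With ΣQ=0 the equilibrium temperature is the m·c-weighted mean:
T_f = (334.64*377.2 + 2918.1*12.38) / (334.64 + 2918.1)
    = 162352 / 3252.7 ≈ 49.91 °C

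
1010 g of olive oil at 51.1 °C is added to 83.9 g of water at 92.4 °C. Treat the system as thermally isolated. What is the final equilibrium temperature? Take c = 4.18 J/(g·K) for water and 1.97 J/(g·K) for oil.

T_f ≈ 57.3 °C

Net heat exchanged in the isolated system is zero:
83.9*4.18*(T − 92.4) + 1010*1.97*(T − 51.1) = 0
350.7(T − 92.4) + 1989.7(T − 51.1) = 0
(350.7 + 1989.7) T = 350.7*92.4 + 1989.7*51.1
T = 134079 / 2340.4 = 57.3 °C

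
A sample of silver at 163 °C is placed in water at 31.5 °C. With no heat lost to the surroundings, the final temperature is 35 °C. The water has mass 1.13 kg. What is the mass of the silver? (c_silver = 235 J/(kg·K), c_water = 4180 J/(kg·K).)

m ≈ 0.55 kg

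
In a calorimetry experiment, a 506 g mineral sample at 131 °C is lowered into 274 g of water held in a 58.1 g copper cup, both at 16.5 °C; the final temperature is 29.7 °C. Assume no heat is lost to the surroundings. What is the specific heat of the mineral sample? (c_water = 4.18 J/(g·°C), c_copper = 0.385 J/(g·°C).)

Taking heat into each body as positive, Σ m c ΔT = 0:
506×c×(29.7 − 131) + 274×4.18×(29.7 − 16.5) + 58.1×0.385×(29.7 − 16.5) = 0
-51258 c = -15413
c = -15413/-51258 ≈ 0.3007 J/(g·°C)

c ≈ 0.301 J/(g·°C)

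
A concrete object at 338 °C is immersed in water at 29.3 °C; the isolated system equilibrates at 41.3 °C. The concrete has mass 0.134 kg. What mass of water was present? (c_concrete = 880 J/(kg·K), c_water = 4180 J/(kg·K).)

Net heat exchanged in the isolated system is zero:
0.134×880×(41.3 − 338) + m×4180×(41.3 − 29.3) = 0
50160 m = 34987
m = 34987/50160 ≈ 0.6975 kg

m ≈ 0.698 kg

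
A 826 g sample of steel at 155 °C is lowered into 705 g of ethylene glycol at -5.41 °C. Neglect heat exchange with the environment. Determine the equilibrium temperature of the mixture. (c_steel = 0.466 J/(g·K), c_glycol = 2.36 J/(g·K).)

T_f ≈ 24.7 °C

Energy conservation, ΣQ = 0:
826·0.466·(T − 155) + 705·2.36·(T − (-5.41)) = 0
2048.7 T = 50661
T ≈ 24.73 °C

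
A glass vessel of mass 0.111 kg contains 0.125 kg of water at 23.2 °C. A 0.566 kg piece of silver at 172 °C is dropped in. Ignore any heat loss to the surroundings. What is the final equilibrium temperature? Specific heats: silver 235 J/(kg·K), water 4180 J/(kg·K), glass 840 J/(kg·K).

T_f ≈ 49.6 °C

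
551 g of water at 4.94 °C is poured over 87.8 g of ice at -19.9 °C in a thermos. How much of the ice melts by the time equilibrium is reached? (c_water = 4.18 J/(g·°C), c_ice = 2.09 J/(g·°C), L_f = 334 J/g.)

Water can give up m c ΔT = 551×4.18×4.94 = 11378 J before reaching 0 °C.
Warming the ice to 0 °C takes 87.8×2.09×19.9 = 3651.7 J, leaving 7726 J for melting.
Fully melting the ice requires m_ice L_f = 87.8×334 = 29325 J.
That's not enough to melt it all — equilibrium is at 0 °C with ice remaining.
m_melted×334 = 7726  ⇒  m_melted ≈ 23.13 g.

m_melted ≈ 23.1 g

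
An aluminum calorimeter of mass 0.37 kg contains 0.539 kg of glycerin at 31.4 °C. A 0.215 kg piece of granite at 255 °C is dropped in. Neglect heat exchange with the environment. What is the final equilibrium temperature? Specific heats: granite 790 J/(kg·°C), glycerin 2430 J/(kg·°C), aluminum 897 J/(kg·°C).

T_f ≈ 52.4 °C

Net heat exchanged in the isolated system is zero:
0.215*790*(T − 255) + 0.539*2430*(T − 31.4) + 0.37*897*(T − 31.4) = 0
169.85(T − 255) + 1309.8(T − 31.4) + 331.89(T − 31.4) = 0
1811.5 T = 94860
T = 94860/1811.5 ≈ 52.37 °C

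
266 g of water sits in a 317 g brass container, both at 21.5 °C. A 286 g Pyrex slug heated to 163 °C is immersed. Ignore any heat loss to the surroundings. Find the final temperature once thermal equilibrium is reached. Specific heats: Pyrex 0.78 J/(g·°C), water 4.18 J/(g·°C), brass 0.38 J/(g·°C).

T_f ≈ 43.2 °C

Conservation of energy gives ΣQ = 0:
286×0.78×(T − 163) + 266×4.18×(T − 21.5) + 317×0.38×(T − 21.5) = 0
1455.4 T = 62857
T ≈ 43.19 °C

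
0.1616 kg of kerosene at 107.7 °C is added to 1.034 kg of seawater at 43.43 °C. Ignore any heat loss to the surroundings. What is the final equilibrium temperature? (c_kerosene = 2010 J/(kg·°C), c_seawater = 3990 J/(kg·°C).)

T_f ≈ 48.1 °C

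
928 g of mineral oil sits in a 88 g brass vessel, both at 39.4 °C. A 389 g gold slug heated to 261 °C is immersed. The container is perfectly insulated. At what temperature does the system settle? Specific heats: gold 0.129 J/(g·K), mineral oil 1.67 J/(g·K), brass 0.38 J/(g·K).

T_f ≈ 46.2 °C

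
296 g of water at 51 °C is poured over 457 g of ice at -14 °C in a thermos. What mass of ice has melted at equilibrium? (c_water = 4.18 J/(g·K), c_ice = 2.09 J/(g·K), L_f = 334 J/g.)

Cooling the water to 0 °C releases 296×4.18×51 = 63101 J.
Warming the ice to 0 °C takes 457×2.09×14 = 13372 J, leaving 49729 J for melting.
Fully melting the ice requires m_ice L_f = 457×334 = 152638 J.
49729 J < 152638 J, so only part of the ice melts and the system sits at 0 °C.
m_melted×334 = 49729  ⇒  m_melted ≈ 148.9 g.

m_melted ≈ 149 g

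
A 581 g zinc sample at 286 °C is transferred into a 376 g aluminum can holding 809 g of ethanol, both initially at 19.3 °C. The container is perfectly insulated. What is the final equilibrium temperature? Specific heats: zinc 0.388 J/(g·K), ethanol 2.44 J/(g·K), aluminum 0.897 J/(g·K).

Conservation of energy gives ΣQ = 0:
581·0.388·(T − 286) + 809·2.44·(T − 19.3) + 376·0.897·(T − 19.3) = 0
225.43(T − 286) + 1974(T − 19.3) + 337.27(T − 19.3) = 0
2536.7 T = 109079
T = 109079/2536.7 ≈ 43.00 °C

T_f ≈ 43.0 °C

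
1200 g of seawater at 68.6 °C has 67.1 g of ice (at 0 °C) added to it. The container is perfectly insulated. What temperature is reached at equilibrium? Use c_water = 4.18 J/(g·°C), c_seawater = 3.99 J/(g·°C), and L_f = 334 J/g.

Taking heat into each body as positive, Σ m c ΔT = 0:
fusion: m_ice L_f = 67.1×334 = 22411
  warm the meltwater: 280.48 T
  seawater cools: 1200×3.99×(T − 68.6) = 4788(T − 68.6)
5068.5 T = 328457 − 22411 = 306045
T ≈ 60.38 °C (positive, so assuming full melt was valid).

T_f ≈ 60.4 °C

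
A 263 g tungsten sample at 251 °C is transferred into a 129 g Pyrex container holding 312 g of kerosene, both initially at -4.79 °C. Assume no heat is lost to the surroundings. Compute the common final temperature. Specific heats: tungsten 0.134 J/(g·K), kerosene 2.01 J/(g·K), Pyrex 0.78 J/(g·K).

Setting the total heat transfer to zero:
263×0.134×(T − 251) + 312×2.01×(T − (-4.79)) + 129×0.78×(T − (-4.79)) = 0
35.24(T − 251) + 627.12(T − (-4.79)) + 100.62(T − (-4.79)) = 0
762.98 T = 5359.9
T = 5359.9/762.98 ≈ 7.02 °C

T_f ≈ 7.0 °C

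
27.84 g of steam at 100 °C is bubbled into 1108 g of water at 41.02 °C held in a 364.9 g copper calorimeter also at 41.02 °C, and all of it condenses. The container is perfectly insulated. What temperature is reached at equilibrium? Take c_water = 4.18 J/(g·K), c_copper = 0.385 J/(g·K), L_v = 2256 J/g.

Heat gained plus heat lost sum to zero:
latent heat released on condensation: 27.84·2256 = 62807
  condensed water 100 °C→T: 116.37(T − 100)
  original water: 4631.4(T − 41.02)
  cup: 140.49(T − 41.02)
4888.3 T = 62807 + 11637 + 195744 = 270189
T ≈ 55.27 °C, under the boiling point, so the assumption holds.

T_f ≈ 55.3 °C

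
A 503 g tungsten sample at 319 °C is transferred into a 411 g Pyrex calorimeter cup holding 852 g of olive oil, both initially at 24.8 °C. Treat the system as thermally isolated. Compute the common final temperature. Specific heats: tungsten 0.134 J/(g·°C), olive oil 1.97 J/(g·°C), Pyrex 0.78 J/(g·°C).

T_f ≈ 34.4 °C

With ΣQ=0 the equilibrium temperature is the m·c-weighted mean:
T_f = (67.4*319 + 1678.4*24.8 + 320.58*24.8) / (67.4 + 1678.4 + 320.58)
    = 71077 / 2066.4 ≈ 34.40 °C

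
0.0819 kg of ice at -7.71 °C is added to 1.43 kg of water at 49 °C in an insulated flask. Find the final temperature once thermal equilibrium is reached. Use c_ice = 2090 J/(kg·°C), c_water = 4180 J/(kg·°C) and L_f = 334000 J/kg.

T_f ≈ 41.8 °C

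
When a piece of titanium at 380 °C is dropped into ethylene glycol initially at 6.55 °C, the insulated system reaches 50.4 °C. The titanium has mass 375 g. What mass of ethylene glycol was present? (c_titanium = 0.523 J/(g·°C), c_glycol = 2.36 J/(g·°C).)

m ≈ 625 g

Heat lost by the titanium = heat gained by the glycol:
375×0.523×(380 − 50.4) = m×2.36×(50.4 − 6.55)
103.49 m = 64643  ⇒  m ≈ 624.7 g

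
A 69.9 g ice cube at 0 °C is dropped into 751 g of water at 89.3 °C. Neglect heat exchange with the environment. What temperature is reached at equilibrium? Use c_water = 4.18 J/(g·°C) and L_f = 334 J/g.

T_f ≈ 74.9 °C

Energy balance with sensible and latent terms:
fusion: m_ice L_f = 69.9×334 = 23347; warm the meltwater: 292.18 T; water: 3139.2(T − 89.3)
3431.4 T = 280329 − 23347 = 256982
T ≈ 74.89 °C (positive, so assuming full melt was valid).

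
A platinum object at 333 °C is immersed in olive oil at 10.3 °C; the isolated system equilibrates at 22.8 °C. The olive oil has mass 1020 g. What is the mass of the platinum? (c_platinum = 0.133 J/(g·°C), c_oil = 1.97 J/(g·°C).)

m ≈ 609 g

Conservation of energy gives ΣQ = 0:
m×0.133×(22.8 − 333) + 1020×1.97×(22.8 − 10.3) = 0
-41.26 m = -25118
m = -25118/-41.26 ≈ 608.8 g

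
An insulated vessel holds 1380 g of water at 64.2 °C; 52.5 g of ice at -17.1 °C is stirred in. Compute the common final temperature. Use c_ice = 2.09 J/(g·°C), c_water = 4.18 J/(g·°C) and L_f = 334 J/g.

T_f ≈ 58.6 °C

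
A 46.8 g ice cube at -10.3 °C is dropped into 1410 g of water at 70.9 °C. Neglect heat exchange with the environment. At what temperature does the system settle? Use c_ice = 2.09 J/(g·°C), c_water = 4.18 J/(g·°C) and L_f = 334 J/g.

T_f ≈ 65.9 °C

Energy conservation, ΣQ = 0:
warm ice to 0 °C: 46.8·2.09·(0 − (-10.3)) = 1007.5
  fusion: m_ice L_f = 46.8·334 = 15631
  meltwater 0→T: 46.8·4.18·T = 195.62 T
  water: 5893.8(T − 70.9)
6089.4 T = 417870 − 16639 = 401232
T ≈ 65.89 °C. Since T > 0 °C, the all-ice-melts assumption holds.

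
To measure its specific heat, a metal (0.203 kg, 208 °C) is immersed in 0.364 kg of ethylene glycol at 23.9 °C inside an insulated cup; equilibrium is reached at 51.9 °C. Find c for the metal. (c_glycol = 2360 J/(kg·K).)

Heat gained plus heat lost sum to zero:
0.203×c×(51.9 − 208) + 0.364×2360×(51.9 − 23.9) = 0
-31.69 c = -24053
c = -24053/-31.69 ≈ 759.1 J/(kg·K)

c ≈ 759 J/(kg·K)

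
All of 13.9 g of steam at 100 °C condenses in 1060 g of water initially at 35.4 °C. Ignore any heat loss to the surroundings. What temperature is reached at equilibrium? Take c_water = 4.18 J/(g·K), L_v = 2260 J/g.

T_f ≈ 43.2 °C

Energy balance with sensible and latent terms:
steam→water at 100 °C releases m L_v = 13.9×2260 = 31414
  condensate cools 100→T: 13.9×4.18×(T − 100) = 58.1(T − 100)
  water warms: 1060×4.18×(T − 35.4) = 4430.8(T − 35.4)
4488.9 T = 31414 + 5810.2 + 156850 = 194075
T ≈ 43.23 °C, under the boiling point, so the assumption holds.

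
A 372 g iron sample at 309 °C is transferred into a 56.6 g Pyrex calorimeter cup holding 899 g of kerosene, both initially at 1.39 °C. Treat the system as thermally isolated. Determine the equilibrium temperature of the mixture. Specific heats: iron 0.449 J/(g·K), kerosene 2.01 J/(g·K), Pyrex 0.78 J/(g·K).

Energy conservation, ΣQ = 0:
372*0.449*(T − 309) + 899*2.01*(T − 1.39) + 56.6*0.78*(T − 1.39) = 0
167.03(T − 309) + 1807(T − 1.39) + 44.15(T − 1.39) = 0
(167.03 + 1807 + 44.15) T = 167.03*309 + 1807*1.39 + 44.15*1.39
T ≈ 26.85 °C

T_f ≈ 26.8 °C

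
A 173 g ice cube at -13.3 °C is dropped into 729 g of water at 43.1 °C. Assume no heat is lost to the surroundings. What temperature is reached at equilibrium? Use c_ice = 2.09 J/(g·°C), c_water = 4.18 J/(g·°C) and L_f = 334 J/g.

Heat gained plus heat lost sum to zero:
ice -13.3→0 °C: 173·2.09·13.3 = 4808.9
  fusion: m_ice L_f = 173·334 = 57782
  warm the meltwater: 723.14 T
  water: 3047.2(T − 43.1)
3770.4 T = 131335 − 62591 = 68744
T ≈ 18.23 °C — above 0 °C, consistent with complete melting.

T_f ≈ 18.2 °C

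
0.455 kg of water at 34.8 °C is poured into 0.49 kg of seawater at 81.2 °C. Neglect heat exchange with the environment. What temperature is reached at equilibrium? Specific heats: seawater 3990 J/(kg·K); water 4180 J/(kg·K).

T_f ≈ 58.3 °C

|Q_seawater| = |Q_water|:
0.49×3990×(81.2 − T) = 0.455×4180×(T − 34.8)
1955.1(81.2 − T) = 1901.9(T − 34.8)
3857 T = 224940  ⇒  T ≈ 58.32 °C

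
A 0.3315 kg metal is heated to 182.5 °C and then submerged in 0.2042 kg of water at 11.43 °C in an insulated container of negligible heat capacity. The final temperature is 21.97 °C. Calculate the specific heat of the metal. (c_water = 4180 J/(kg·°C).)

c ≈ 169 J/(kg·°C)

m_s c (T_s − T_f) = m_water c_water (T_f − T_0):
0.3315×c×(182.5 − 21.97) = 0.2042×4180×(21.97 − 11.43)
53.22 c = 8996.5  ⇒  c ≈ 169.1 J/(kg·°C)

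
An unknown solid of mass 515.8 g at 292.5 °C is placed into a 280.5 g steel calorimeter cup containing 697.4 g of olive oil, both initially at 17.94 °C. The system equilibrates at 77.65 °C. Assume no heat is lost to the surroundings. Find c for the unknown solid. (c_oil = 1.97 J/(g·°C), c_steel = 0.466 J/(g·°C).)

Taking heat into each body as positive, Σ m c ΔT = 0:
515.8×c×(77.65 − 292.5) + 697.4×1.97×(77.65 − 17.94) + 280.5×0.466×(77.65 − 17.94) = 0
-110820 c = -89839
c = -89839/-110820 ≈ 0.8107 J/(g·°C)

c ≈ 0.811 J/(g·°C)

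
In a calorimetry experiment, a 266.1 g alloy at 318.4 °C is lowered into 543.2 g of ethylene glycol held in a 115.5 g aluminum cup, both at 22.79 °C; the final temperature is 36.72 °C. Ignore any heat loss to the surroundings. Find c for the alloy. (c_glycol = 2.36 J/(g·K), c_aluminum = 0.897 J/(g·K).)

c ≈ 0.257 J/(g·K)

Energy conservation, ΣQ = 0:
266.1×c×(36.72 − 318.4) + 543.2×2.36×(36.72 − 22.79) + 115.5×0.897×(36.72 − 22.79) = 0
-74955 c = -19301
c = -19301/-74955 ≈ 0.2575 J/(g·K)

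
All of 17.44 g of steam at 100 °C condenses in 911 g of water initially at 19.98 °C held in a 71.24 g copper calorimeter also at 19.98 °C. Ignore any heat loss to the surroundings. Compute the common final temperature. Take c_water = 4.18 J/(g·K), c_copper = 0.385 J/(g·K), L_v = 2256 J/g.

Let T be the final temperature. ΣQ_i = 0:
steam→water at 100 °C releases m L_v = 17.44×2256 = 39345; condensate cools 100→T: 17.44×4.18×(T − 100) = 72.9(T − 100); water warms: 911×4.18×(T − 19.98) = 3808(T − 19.98); cup: 27.43(T − 19.98)
3908.3 T = 39345 + 7289.9 + 76631 = 123266
T ≈ 31.54 °C (< 100 °C, so full condensation is consistent).

T_f ≈ 31.5 °C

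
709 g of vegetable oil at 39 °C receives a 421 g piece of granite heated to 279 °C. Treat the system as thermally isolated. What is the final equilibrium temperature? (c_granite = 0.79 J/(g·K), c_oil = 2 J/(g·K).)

T_f ≈ 84.6 °C

Setting the total heat transfer to zero:
421*0.79*(T − 279) + 709*2*(T − 39) = 0
332.59(T − 279) + 1418(T − 39) = 0
(332.59 + 1418) T = 332.59*279 + 1418*39
T = 148095 / 1750.6 = 84.6 °C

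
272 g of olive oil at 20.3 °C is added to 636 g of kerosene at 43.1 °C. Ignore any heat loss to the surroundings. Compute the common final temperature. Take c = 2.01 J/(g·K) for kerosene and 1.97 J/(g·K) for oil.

T_f ≈ 36.4 °C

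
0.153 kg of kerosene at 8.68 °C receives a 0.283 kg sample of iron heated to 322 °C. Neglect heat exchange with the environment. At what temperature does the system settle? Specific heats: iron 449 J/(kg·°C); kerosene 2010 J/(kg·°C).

T_f ≈ 100.3 °C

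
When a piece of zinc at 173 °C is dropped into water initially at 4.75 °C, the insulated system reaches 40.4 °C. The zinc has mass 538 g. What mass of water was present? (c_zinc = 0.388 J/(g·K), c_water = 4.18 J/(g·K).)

m ≈ 186 g

Heat lost by the zinc = heat gained by the water:
538·0.388·(173 − 40.4) = m·4.18·(40.4 − 4.75)
149.02 m = 27679  ⇒  m ≈ 185.7 g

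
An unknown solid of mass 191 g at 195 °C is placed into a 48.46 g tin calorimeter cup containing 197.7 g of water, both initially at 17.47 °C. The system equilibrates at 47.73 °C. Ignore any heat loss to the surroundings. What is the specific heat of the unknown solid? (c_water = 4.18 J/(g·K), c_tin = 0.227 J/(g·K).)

Taking heat into each body as positive, Σ m c ΔT = 0:
191·c·(47.73 − 195) + 197.7·4.18·(47.73 − 17.47) + 48.46·0.227·(47.73 − 17.47) = 0
-28129 c = -25339
c = -25339/-28129 ≈ 0.9008 J/(g·K)

c ≈ 0.901 J/(g·K)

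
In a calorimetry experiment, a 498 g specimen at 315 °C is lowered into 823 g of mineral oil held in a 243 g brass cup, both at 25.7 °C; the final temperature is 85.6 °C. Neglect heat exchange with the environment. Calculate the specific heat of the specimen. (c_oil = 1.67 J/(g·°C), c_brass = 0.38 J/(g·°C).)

Heat gained plus heat lost sum to zero:
498×c×(85.6 − 315) + 823×1.67×(85.6 − 25.7) + 243×0.38×(85.6 − 25.7) = 0
-114241 c = -87858
c = -87858/-114241 ≈ 0.7691 J/(g·°C)

c ≈ 0.769 J/(g·°C)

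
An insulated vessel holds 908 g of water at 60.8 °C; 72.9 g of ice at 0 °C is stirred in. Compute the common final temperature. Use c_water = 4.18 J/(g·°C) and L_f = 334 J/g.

T_f ≈ 50.3 °C

Energy conservation, ΣQ = 0:
melt ice: 72.9·334 = 24349
  meltwater 0→T: 72.9·4.18·T = 304.72 T
  water cools: 908·4.18·(T − 60.8) = 3795.4(T − 60.8)
4100.2 T = 230763 − 24349 = 206414
T ≈ 50.34 °C (positive, so assuming full melt was valid).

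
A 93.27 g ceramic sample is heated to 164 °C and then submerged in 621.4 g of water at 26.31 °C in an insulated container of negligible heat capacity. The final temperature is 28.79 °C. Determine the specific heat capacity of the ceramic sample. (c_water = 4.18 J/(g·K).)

c ≈ 0.511 J/(g·K)

Conservation of energy gives ΣQ = 0:
93.27·c·(28.79 − 164) + 621.4·4.18·(28.79 − 26.31) = 0
-12611 c = -6441.7
c = -6441.7/-12611 ≈ 0.5108 J/(g·K)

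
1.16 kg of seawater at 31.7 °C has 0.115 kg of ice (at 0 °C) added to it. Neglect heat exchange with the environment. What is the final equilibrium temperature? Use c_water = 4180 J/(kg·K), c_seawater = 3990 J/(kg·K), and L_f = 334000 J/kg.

T_f ≈ 21.2 °C

Setting the total heat transfer to zero:
latent heat to melt: 0.115·334000 = 38410; meltwater 0→T: 0.115·4180·T = 480.7 T; seawater cools: 1.16·3990·(T − 31.7) = 4628.4(T − 31.7)
5109.1 T = 146720 − 38410 = 108310
T ≈ 21.20 °C — above 0 °C, consistent with complete melting.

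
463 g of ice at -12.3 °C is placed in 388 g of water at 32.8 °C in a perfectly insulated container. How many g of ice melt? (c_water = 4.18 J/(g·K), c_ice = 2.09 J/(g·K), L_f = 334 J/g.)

Heat available from the water dropping to 0 °C: 388·4.18·32.8 = 53196 J.
Of that, 463·2.09·12.3 = 11902 J goes to bring the ice to 0 °C, leaving 41294 J.
To melt every bit of ice: 463·334 = 154642 J.
That's not enough to melt it all — equilibrium is at 0 °C with ice remaining.
Mass melted = 41294/334 ≈ 123.6 g.

m_melted ≈ 124 g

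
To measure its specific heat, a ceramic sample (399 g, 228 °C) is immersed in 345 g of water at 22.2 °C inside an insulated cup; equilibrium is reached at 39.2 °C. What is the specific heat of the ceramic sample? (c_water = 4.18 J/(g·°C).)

Heat lost by the ceramic sample = heat gained by the water:
399×c×(228 − 39.2) = 345×4.18×(39.2 − 22.2)
75331 c = 24516  ⇒  c ≈ 0.3254 J/(g·°C)

c ≈ 0.325 J/(g·°C)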